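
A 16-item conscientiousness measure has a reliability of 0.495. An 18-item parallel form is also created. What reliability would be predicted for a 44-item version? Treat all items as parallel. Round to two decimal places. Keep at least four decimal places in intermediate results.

The 18-item form is not needed; work directly from the 16-item form with n = 44/16 = 2.7500.
r_{44} = n·r / (1 + (n − 1)·r) = 1.3613 / 1.8662 ≈ 0.7295

0.73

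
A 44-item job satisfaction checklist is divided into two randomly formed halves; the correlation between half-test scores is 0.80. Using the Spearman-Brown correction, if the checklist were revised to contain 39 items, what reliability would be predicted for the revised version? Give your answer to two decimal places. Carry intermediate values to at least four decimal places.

Spearman-Brown correction (n = 2): r_full = 2·0.80/(1 + 0.80) = 0.8889
Then adjust to 39 items: n = 39/44 = 0.8864
r_new = n·r_full / (1 + (n − 1)·r_full) = 0.7879 / 0.8990 ≈ 0.8764

0.88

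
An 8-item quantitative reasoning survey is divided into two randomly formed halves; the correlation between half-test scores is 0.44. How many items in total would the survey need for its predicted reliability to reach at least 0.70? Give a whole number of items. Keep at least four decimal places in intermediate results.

Corrected full-test reliability: r_full = 2 × 0.44 / (1 + 0.44) ≈ 0.6111
n = r_tgt(1 − r_full) / [r_full(1 − r_tgt)] = 0.70 × 0.3889 / (0.6111 × 0.30) ≈ 1.4849
Items = 1.4849 × 8 ≈ 11.88 → 12

12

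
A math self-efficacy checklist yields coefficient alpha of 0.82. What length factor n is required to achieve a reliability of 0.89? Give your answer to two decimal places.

1.78

n = [0.89 × 0.18] / [0.82 × 0.11]
n = 0.1602 / 0.0902 ≈ 1.7761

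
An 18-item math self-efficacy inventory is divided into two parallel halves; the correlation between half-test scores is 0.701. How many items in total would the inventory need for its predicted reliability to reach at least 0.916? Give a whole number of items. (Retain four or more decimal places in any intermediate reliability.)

Corrected full-test reliability: r_full = 2 × 0.701 / (1 + 0.701) ≈ 0.8242
n = r_tgt(1 − r_full) / [r_full(1 − r_tgt)] = 0.916 × 0.1758 / (0.8242 × 0.084) ≈ 2.3260
Items = 2.3260 × 18 ≈ 41.87 → 42

42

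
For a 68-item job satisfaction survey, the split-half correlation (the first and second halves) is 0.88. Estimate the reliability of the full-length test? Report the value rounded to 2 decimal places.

0.94

The full test is twice the length of either half (n = 2).
r_full = 2(0.88) / (1 + 0.88)
r_full = 1.7600 / 1.8800 ≈ 0.9362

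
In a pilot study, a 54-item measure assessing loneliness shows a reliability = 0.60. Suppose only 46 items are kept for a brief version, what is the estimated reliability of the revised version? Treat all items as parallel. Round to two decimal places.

0.56

The new length is 46/54 = 0.8519 times the old.
r_new = 0.8519·0.60 / [1 + (0.8519 − 1)·0.60]
r_new = 0.5111 / 0.9111 ≈ 0.5610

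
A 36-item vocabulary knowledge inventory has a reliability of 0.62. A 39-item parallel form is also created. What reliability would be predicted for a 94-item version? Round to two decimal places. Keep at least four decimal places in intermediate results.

0.81

The 39-item form is not needed; work directly from the 36-item form with n = 94/36 = 2.6111.
r_{94} = n·r / (1 + (n − 1)·r) = 1.6189 / 1.9989 ≈ 0.8099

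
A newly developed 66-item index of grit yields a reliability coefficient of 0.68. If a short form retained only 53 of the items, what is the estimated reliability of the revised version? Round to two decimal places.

n = 53/66 = 0.803
Apply the Spearman-Brown prophecy formula, r' = nr / [1 + (n − 1)r]:
r_new = (0.803 × 0.68) / (1 + (0.803 − 1) × 0.68)
     = 0.5460 / 0.8660 = 0.6305

0.63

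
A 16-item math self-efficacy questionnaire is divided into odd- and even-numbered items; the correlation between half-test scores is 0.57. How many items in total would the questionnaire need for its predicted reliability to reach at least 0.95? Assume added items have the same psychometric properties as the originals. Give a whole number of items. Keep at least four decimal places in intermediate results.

Corrected full-test reliability: r_full = 2 × 0.57 / (1 + 0.57) ≈ 0.7261
Solve Spearman-Brown for n: n = 0.95(1 − 0.7261) / [0.7261(1 − 0.95)] = 7.1672
Items = 7.1672 × 16 ≈ 114.68 → 115

115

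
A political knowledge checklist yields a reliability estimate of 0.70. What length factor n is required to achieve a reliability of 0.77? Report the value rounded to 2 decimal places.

n = 0.77 × (1 − 0.70) / [ 0.70 × (1 − 0.77) ]
  = 0.2310 / 0.1610 = 1.4348

1.43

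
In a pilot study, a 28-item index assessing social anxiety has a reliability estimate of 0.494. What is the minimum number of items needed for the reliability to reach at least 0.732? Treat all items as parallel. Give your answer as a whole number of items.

79

Spearman-Brown solved for the length factor n:
n = r_target (1 − r_old) / [ r_old (1 − r_target) ]
n = [0.732 × 0.506] / [0.494 × 0.268]
  = 0.370392 / 0.132392 = 2.7977
So the test needs 2.7977 × 28 ≈ 78.34 items; rounding up, 79.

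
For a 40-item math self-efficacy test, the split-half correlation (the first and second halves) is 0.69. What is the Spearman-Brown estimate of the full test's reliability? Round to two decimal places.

The full test is twice the length of either half (n = 2).
r_full = 2r_hh / (1 + r_hh) = 2 × 0.69 / (1 + 0.69)
r_full = 1.3800 / 1.6900 ≈ 0.8166

0.82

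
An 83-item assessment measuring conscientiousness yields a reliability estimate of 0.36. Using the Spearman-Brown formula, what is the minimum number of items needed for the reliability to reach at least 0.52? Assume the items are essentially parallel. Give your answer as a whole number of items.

160

Invert Spearman-Brown to solve for n:
n = r_target (1 − r_old) / [ r_old (1 − r_target) ]
n = 0.52 × (1 − 0.36) / [ 0.36 × (1 − 0.52) ]
n = 0.3328 / 0.1728 ≈ 1.9259
So the test needs 1.9259 × 83 ≈ 159.85 items; rounding up, 160.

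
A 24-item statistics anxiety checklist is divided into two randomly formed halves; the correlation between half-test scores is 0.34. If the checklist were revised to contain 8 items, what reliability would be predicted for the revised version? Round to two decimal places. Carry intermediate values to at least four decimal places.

Spearman-Brown correction (n = 2): r_full = 2·0.34/(1 + 0.34) = 0.5075
Then adjust to 8 items: n = 8/24 = 0.3333
r_new = n·r_full / (1 + (n − 1)·r_full) = 0.1691 / 0.6616 ≈ 0.2556

0.26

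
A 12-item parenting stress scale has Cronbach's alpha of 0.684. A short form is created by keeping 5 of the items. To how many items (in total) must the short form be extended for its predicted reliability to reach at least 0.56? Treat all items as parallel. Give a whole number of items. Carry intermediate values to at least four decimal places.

8

First, r for the 5-item form: n = 5/12 = 0.4167, so r_5 = 0.4167·0.684/(1 + (0.4167 − 1)·0.684) = 0.4742
Then solve for n' with r_old = 0.4742, r_target = 0.56: n' = 0.56(1 − 0.4742)/[0.4742(1 − 0.56)] = 1.4112
Total items = 1.4112 × 5 = 7.06, rounded up to 8.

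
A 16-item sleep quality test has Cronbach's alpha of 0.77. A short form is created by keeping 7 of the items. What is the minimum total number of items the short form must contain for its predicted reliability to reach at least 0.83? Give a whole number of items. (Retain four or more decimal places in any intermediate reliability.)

24

Short-form reliability: n = 7/16 = 0.4375; r_7 = n·r/(1+(n−1)r) ≈ 0.5943
Then solve for n' with r_old = 0.5943, r_target = 0.83: n' = 0.83(1 − 0.5943)/[0.5943(1 − 0.83)] = 3.3329
Total items = 3.3329 × 7 = 23.33, rounded up to 24.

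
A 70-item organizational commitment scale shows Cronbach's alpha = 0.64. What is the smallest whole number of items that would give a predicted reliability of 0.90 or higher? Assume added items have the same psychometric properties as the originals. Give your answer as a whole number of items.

355

Invert Spearman-Brown to solve for n:
n = r_target (1 − r_old) / [ r_old (1 − r_target) ]
n = 0.90(1 − 0.64) / [0.64(1 − 0.90)]
  = 0.3240 / 0.0640 = 5.0625
5.0625 × 70 = 354.38 → 355 items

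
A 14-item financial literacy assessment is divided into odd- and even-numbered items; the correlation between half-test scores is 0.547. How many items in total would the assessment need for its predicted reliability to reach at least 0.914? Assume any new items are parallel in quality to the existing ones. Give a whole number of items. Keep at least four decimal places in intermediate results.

Corrected full-test reliability: r_full = 2 × 0.547 / (1 + 0.547) ≈ 0.7072
n = r_tgt(1 − r_full) / [r_full(1 − r_tgt)] = 0.914 × 0.2928 / (0.7072 × 0.086) ≈ 4.4002
Required items = 4.4002 × 14 = 61.60, so 62 items.

62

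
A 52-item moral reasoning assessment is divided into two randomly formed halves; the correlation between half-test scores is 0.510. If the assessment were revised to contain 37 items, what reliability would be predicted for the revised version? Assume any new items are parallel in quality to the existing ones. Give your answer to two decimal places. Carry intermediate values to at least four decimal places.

First correct the split-half correlation to full-test reliability: r_full = 2 × 0.510 / (1 + 0.510) ≈ 0.6755
Length factor from 52 to 37 items: n = 37/52 = 0.7115
r_new = n·r_full / (1 + (n − 1)·r_full) = 0.4806 / 0.8051 ≈ 0.5969

0.60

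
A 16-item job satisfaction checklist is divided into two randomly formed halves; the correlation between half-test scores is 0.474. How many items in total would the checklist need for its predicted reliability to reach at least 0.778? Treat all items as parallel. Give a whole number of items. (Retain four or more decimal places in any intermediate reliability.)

r_full = 2(0.474)/(1 + 0.474) = 0.6431
Solve Spearman-Brown for n: n = 0.778(1 − 0.6431) / [0.6431(1 − 0.778)] = 1.9449
Items = 1.9449 × 16 ≈ 31.12 → 32

32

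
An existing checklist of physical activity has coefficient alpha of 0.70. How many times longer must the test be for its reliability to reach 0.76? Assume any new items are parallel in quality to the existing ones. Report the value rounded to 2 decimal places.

1.36

Invert Spearman-Brown to solve for n:
n = r_target (1 − r_old) / [ r_old (1 − r_target) ]
n = [0.76 × 0.30] / [0.70 × 0.24]
n = 0.2280 / 0.1680 ≈ 1.3571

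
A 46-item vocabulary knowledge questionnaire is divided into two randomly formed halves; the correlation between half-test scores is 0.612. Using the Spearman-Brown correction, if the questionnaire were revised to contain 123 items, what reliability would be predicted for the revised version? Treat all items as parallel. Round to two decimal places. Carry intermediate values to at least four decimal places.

Spearman-Brown correction (n = 2): r_full = 2·0.612/(1 + 0.612) = 0.7593
Then adjust to 123 items: n = 123/46 = 2.6739
r_new = n·r_full / (1 + (n − 1)·r_full) = 2.0303 / 2.2710 ≈ 0.8940

0.89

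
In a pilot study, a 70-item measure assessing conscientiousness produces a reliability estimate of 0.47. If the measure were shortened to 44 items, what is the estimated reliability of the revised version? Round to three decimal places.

0.358

Length ratio n = 44/70 = 0.6286
Spearman-Brown: r_new = n·r / (1 + (n − 1)·r)
r_new = (0.6286 × 0.47) / (1 + (0.6286 − 1) × 0.47)
r_new = 0.2954 / 0.8254 ≈ 0.3579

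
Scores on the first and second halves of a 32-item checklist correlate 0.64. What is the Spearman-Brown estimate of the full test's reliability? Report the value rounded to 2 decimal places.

Each half is half the length of the full test, so the full test is n = 2 times a half.
r_full = 2r_hh / (1 + r_hh) = 2 × 0.64 / (1 + 0.64)
r_full = 1.2800 / 1.6400 ≈ 0.7805

0.78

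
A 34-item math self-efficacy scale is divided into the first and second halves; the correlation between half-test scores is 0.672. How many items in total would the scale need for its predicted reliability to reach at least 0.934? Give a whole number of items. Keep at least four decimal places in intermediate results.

Corrected full-test reliability: r_full = 2 × 0.672 / (1 + 0.672) ≈ 0.8038
n = r_tgt(1 − r_full) / [r_full(1 − r_tgt)] = 0.934 × 0.1962 / (0.8038 × 0.066) ≈ 3.4543
Required items = 3.4543 × 34 = 117.45, so 118 items.

118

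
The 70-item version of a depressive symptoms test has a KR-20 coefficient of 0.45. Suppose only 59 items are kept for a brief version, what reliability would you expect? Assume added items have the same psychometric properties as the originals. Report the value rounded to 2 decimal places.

The new length is 59/70 = 0.8429 times the old.
By Spearman-Brown, r_new = n r / (1 + (n − 1) r).
r_new = 0.8429·0.45 / [1 + (0.8429 − 1)·0.45]
     = 0.3793 / 0.9293 = 0.4082

0.41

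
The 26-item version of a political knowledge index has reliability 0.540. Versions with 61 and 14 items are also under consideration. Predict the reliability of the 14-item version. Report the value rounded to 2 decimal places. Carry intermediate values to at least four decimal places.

Only the ratio of lengths matters: n = 14/26 = 0.5385
r_{14} = n·r / (1 + (n − 1)·r) = 0.2908 / 0.7508 ≈ 0.3873

0.39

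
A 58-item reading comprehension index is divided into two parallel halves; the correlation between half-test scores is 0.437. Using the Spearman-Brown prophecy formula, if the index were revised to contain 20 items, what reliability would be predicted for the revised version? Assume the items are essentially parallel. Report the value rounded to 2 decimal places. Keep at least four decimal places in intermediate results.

Spearman-Brown correction (n = 2): r_full = 2·0.437/(1 + 0.437) = 0.6082
Length factor from 58 to 20 items: n = 20/58 = 0.3448
r_new = n·r_full / (1 + (n − 1)·r_full) = 0.2097 / 0.6015 ≈ 0.3486

0.35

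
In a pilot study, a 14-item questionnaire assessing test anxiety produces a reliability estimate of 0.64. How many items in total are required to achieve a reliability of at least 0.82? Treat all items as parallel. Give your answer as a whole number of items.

n = [0.82 × 0.36] / [0.64 × 0.18]
  = 0.2952 / 0.1152 = 2.5625
So the test needs 2.5625 × 14 ≈ 35.88 items; rounding up, 36.

36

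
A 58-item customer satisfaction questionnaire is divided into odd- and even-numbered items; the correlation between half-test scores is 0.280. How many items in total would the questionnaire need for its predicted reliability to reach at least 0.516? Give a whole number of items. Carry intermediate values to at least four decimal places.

80

r_full = 2(0.280)/(1 + 0.280) = 0.4375
n = r_tgt(1 − r_full) / [r_full(1 − r_tgt)] = 0.516 × 0.5625 / (0.4375 × 0.484) ≈ 1.3707
Required items = 1.3707 × 58 = 79.50, so 80 items.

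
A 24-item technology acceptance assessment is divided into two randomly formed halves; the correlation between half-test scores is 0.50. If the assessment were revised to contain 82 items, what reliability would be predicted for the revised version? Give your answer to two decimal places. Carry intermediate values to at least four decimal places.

0.87

First correct the split-half correlation to full-test reliability: r_full = 2 × 0.50 / (1 + 0.50) ≈ 0.6667
Length factor from 24 to 82 items: n = 82/24 = 3.4167
r_new = n·r_full / (1 + (n − 1)·r_full) = 2.2779 / 2.6112 ≈ 0.8724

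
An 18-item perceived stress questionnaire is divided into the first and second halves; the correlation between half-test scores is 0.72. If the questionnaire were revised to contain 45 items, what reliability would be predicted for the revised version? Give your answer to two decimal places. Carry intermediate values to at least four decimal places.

0.93

First correct the split-half correlation to full-test reliability: r_full = 2 × 0.72 / (1 + 0.72) ≈ 0.8372
Then adjust to 45 items: n = 45/18 = 2.5000
r_new = n·r_full / (1 + (n − 1)·r_full) = 2.0930 / 2.2558 ≈ 0.9278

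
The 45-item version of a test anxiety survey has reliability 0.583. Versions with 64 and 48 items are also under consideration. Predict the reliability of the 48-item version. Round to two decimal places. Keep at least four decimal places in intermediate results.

The 64-item form is not needed; work directly from the 45-item form with n = 48/45 = 1.0667.
r_{48} = n·r / (1 + (n − 1)·r) = 0.6219 / 1.0389 ≈ 0.5986

0.60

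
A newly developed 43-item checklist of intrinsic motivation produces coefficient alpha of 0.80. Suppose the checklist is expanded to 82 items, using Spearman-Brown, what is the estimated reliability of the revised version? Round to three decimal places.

0.884

Length ratio n = 82/43 = 1.907
Apply the Spearman-Brown prophecy formula, r' = nr / [1 + (n − 1)r]:
r_new = (1.907 × 0.80) / (1 + (1.907 − 1) × 0.80)
r_new = 1.5256 / 1.7256 ≈ 0.8841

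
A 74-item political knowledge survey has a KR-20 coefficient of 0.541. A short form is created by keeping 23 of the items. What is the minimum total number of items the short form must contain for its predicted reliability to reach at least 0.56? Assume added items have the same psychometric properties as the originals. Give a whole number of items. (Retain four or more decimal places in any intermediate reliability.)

80

Short-form reliability: n = 23/74 = 0.3108; r_23 = n·r/(1+(n−1)r) ≈ 0.2681
Length factor from the short form to reach 0.56: n' = 0.56(1 − 0.2681) / [0.2681(1 − 0.56)] ≈ 3.4745
Items = 3.4745 × 23 ≈ 79.91 → 80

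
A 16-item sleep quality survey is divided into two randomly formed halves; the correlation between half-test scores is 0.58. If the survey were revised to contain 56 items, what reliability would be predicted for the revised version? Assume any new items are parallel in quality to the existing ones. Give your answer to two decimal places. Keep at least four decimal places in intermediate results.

First correct the split-half correlation to full-test reliability: r_full = 2 × 0.58 / (1 + 0.58) ≈ 0.7342
Then adjust to 56 items: n = 56/16 = 3.5000
r_new = n·r_full / (1 + (n − 1)·r_full) = 2.5697 / 2.8355 ≈ 0.9063

0.91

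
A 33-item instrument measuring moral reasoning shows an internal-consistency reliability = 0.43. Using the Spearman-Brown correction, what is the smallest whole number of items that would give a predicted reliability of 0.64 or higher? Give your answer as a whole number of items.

Invert Spearman-Brown to solve for n:
n = r_target (1 − r_old) / [ r_old (1 − r_target) ]
n = 0.64(1 − 0.43) / [0.43(1 − 0.64)]
n = 0.3648 / 0.1548 ≈ 2.3566
Items needed = n × 33 = 2.3566 × 33 ≈ 77.77 → round up to 78

78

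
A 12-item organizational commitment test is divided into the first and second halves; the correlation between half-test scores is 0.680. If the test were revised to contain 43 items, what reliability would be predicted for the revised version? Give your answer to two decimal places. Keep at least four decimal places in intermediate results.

Full-test reliability from the split-half r: r_full = 2(0.680)/(1 + 0.680) = 0.8095
Then adjust to 43 items: n = 43/12 = 3.5833
r_new = n·r_full / (1 + (n − 1)·r_full) = 2.9007 / 3.0912 ≈ 0.9384

0.94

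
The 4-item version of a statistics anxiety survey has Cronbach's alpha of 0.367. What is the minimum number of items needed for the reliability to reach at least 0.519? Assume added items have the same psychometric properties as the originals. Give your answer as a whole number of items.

n = 0.519 × (1 − 0.367) / [ 0.367 × (1 − 0.519) ]
  = 0.328527 / 0.176527 = 1.8611
So the test needs 1.8611 × 4 ≈ 7.44 items; rounding up, 8.

8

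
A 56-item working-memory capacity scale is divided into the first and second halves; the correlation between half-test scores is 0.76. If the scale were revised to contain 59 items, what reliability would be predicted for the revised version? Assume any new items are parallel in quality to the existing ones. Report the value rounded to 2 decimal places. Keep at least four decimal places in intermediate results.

0.87

Full-test reliability from the split-half r: r_full = 2(0.76)/(1 + 0.76) = 0.8636
Then adjust to 59 items: n = 59/56 = 1.0536
r_new = n·r_full / (1 + (n − 1)·r_full) = 0.9099 / 1.0463 ≈ 0.8696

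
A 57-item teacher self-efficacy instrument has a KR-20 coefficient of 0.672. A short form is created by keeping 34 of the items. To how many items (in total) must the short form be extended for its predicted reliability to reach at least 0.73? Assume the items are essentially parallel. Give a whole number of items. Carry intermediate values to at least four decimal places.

First, r for the 34-item form: n = 34/57 = 0.5965, so r_34 = 0.5965·0.672/(1 + (0.5965 − 1)·0.672) = 0.5500
Then solve for n' with r_old = 0.5500, r_target = 0.73: n' = 0.73(1 − 0.5500)/[0.5500(1 − 0.73)] = 2.2121
Total items = 2.2121 × 34 = 75.21, rounded up to 76.

76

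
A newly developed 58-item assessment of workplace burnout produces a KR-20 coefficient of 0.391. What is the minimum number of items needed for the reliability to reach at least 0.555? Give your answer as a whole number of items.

n = [0.555 × 0.609] / [0.391 × 0.445]
n = 0.337995 / 0.173995 ≈ 1.9426
Items needed = n × 58 = 1.9426 × 58 ≈ 112.67 → round up to 113

113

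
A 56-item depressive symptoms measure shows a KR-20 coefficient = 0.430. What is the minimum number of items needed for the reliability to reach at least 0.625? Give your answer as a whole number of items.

n = 0.625(1 − 0.430) / [0.430(1 − 0.625)]
n = 0.356250 / 0.161250 ≈ 2.2093
2.2093 × 56 = 123.72 → 124 items

124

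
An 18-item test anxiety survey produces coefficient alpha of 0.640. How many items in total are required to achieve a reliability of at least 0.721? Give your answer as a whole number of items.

27

Invert Spearman-Brown to solve for n:
n = r*(1 − r) / [ r (1 − r*) ]
n = 0.721(1 − 0.640) / [0.640(1 − 0.721)]
  = 0.259560 / 0.178560 = 1.4536
1.4536 × 18 = 26.16 → 27 items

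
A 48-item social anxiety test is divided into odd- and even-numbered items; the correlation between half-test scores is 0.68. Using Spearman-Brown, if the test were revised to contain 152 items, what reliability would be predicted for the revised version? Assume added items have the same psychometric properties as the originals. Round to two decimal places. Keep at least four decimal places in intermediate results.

0.93

First correct the split-half correlation to full-test reliability: r_full = 2 × 0.68 / (1 + 0.68) ≈ 0.8095
Length factor from 48 to 152 items: n = 152/48 = 3.1667
r_new = n·r_full / (1 + (n − 1)·r_full) = 2.5634 / 2.7539 ≈ 0.9308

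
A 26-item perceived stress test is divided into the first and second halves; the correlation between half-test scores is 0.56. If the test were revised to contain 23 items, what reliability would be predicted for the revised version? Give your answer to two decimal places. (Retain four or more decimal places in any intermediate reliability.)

0.69

Full-test reliability from the split-half r: r_full = 2(0.56)/(1 + 0.56) = 0.7179
Length factor from 26 to 23 items: n = 23/26 = 0.8846
r_new = n·r_full / (1 + (n − 1)·r_full) = 0.6351 / 0.9172 ≈ 0.6924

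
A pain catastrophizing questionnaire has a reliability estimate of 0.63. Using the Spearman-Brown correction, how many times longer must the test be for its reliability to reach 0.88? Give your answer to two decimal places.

n = 0.88 × (1 − 0.63) / [ 0.63 × (1 − 0.88) ]
n = 0.3256 / 0.0756 ≈ 4.3069

4.31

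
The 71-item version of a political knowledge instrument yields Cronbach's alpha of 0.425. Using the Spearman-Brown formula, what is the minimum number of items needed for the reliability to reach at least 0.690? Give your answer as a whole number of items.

214

n = [0.690 × 0.575] / [0.425 × 0.310]
n = 0.396750 / 0.131750 ≈ 3.0114
So the test needs 3.0114 × 71 ≈ 213.81 items; rounding up, 214.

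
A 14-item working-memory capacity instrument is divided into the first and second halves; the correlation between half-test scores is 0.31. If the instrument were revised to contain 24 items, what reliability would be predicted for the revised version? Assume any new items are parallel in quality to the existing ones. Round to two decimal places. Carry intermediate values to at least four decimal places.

Spearman-Brown correction (n = 2): r_full = 2·0.31/(1 + 0.31) = 0.4733
Then adjust to 24 items: n = 24/14 = 1.7143
r_new = n·r_full / (1 + (n − 1)·r_full) = 0.8114 / 1.3381 ≈ 0.6064

0.61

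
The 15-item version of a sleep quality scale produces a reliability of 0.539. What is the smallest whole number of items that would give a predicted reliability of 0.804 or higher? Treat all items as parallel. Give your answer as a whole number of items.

53

n = 0.804(1 − 0.539) / [0.539(1 − 0.804)]
  = 0.370644 / 0.105644 = 3.5084
Items needed = n × 15 = 3.5084 × 15 ≈ 52.63 → round up to 53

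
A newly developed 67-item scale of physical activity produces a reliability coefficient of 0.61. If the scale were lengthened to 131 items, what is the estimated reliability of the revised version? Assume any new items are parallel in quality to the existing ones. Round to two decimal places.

The new length is 131/67 = 1.9552 times the old.
Spearman-Brown: r_new = n·r / (1 + (n − 1)·r)
r_new = 1.9552·0.61 / [1 + (1.9552 − 1)·0.61]
     = 1.1927 / 1.5827 = 0.7536

0.75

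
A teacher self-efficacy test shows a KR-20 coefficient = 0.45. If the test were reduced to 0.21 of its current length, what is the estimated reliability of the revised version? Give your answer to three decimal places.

By Spearman-Brown, r_new = n r / (1 + (n − 1) r).
r_new = 0.21·0.45 / [1 + (0.21 − 1)·0.45]
     = 0.0945 / 0.6445 = 0.1466

0.147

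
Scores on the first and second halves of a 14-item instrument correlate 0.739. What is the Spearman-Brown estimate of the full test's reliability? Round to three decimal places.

0.850

The full test is twice the length of either half (n = 2).
r_full = 2(0.739) / (1 + 0.739)
r_full = 1.4780 / 1.7390 ≈ 0.8499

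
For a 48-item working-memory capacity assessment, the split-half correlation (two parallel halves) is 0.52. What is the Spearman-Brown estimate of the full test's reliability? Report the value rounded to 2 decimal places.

0.68

Each half is half the length of the full test, so the full test is n = 2 times a half.
r_full = 2(0.52) / (1 + 0.52)
       = 1.0400 / 1.5200 = 0.6842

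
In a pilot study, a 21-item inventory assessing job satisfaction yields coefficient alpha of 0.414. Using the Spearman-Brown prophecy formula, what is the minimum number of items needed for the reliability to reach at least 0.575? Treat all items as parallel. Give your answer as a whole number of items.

Invert Spearman-Brown to solve for n:
n = r_target (1 − r_old) / [ r_old (1 − r_target) ]
n = 0.575 × (1 − 0.414) / [ 0.414 × (1 − 0.575) ]
n = 0.336950 / 0.175950 ≈ 1.9150
So the test needs 1.9150 × 21 ≈ 40.22 items; rounding up, 41.

41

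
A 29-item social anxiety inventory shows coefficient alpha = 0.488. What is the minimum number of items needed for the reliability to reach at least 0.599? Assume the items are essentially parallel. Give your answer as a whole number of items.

Spearman-Brown solved for the length factor n:
n = r_target (1 − r_old) / [ r_old (1 − r_target) ]
n = 0.599(1 − 0.488) / [0.488(1 − 0.599)]
n = 0.306688 / 0.195688 ≈ 1.5672
Items needed = n × 29 = 1.5672 × 29 ≈ 45.45 → round up to 46

46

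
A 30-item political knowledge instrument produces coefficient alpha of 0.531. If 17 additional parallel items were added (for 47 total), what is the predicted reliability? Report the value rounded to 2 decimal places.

0.64

The new length is 47/30 = 1.5667 times the old.
r_new = (1.5667 × 0.531) / (1 + (1.5667 − 1) × 0.531)
r_new = 0.8319 / 1.3009 ≈ 0.6395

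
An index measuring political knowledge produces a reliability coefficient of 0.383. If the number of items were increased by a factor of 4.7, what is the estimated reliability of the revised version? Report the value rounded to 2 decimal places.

Apply the Spearman-Brown prophecy formula, r' = nr / [1 + (n − 1)r]:
r_new = (4.7 × 0.383) / (1 + (4.7 − 1) × 0.383)
     = 1.8001 / 2.4171 = 0.7447

0.74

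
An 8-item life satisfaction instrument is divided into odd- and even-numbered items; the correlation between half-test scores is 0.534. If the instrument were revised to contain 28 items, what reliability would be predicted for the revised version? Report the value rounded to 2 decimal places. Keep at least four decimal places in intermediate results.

Spearman-Brown correction (n = 2): r_full = 2·0.534/(1 + 0.534) = 0.6962
Length factor from 8 to 28 items: n = 28/8 = 3.5000
r_new = n·r_full / (1 + (n − 1)·r_full) = 2.4367 / 2.7405 ≈ 0.8891

0.89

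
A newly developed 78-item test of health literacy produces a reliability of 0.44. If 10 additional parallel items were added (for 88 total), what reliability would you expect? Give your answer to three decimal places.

0.470

n = 88/78 = 1.1282
Spearman-Brown: r_new = n·r / (1 + (n − 1)·r)
r_new = (1.1282 × 0.44) / (1 + (1.1282 − 1) × 0.44)
r_new = 0.4964 / 1.0564 ≈ 0.4699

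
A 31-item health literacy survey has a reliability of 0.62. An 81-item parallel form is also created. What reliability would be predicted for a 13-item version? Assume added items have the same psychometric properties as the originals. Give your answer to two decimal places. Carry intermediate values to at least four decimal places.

0.41

Only the ratio of lengths matters: n = 13/31 = 0.4194
r_{13} = n·r / (1 + (n − 1)·r) = 0.2600 / 0.6400 ≈ 0.4062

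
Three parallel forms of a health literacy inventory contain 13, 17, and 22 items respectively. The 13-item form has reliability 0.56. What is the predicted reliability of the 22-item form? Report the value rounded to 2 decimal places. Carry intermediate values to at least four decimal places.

Only the ratio of lengths matters: n = 22/13 = 1.6923
r_{22} = n·r / (1 + (n − 1)·r) = 0.9477 / 1.3877 ≈ 0.6829

0.68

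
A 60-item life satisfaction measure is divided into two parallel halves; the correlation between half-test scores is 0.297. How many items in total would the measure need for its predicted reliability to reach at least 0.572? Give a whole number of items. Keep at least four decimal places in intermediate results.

r_full = 2(0.297)/(1 + 0.297) = 0.4580
Solve Spearman-Brown for n: n = 0.572(1 − 0.4580) / [0.4580(1 − 0.572)] = 1.5816
Required items = 1.5816 × 60 = 94.90, so 95 items.

95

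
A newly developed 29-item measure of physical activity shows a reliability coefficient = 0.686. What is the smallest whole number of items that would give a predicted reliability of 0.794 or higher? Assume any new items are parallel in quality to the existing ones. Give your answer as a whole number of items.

52

Invert Spearman-Brown to solve for n:
n = r*(1 − r) / [ r (1 − r*) ]
n = 0.794(1 − 0.686) / [0.686(1 − 0.794)]
n = 0.249316 / 0.141316 ≈ 1.7642
Items needed = n × 29 = 1.7642 × 29 ≈ 51.16 → round up to 52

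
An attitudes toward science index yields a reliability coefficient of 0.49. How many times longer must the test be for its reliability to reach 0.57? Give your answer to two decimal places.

n = [0.57 × 0.51] / [0.49 × 0.43]
  = 0.2907 / 0.2107 = 1.3797

1.38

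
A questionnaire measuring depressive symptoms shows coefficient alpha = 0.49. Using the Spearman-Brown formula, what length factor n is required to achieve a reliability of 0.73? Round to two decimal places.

Rearranging the Spearman-Brown formula for n,
n = r_target (1 − r_old) / [ r_old (1 − r_target) ]
n = 0.73 × (1 − 0.49) / [ 0.49 × (1 − 0.73) ]
  = 0.3723 / 0.1323 = 2.8141

2.81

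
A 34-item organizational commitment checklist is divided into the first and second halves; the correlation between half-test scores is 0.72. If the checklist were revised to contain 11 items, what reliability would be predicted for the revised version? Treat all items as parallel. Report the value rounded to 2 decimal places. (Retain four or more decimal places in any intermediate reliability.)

0.62

Full-test reliability from the split-half r: r_full = 2(0.72)/(1 + 0.72) = 0.8372
Length factor from 34 to 11 items: n = 11/34 = 0.3235
r_new = n·r_full / (1 + (n − 1)·r_full) = 0.2708 / 0.4336 ≈ 0.6245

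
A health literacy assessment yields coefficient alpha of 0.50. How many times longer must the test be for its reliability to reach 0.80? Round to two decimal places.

4.00

n = [0.80 × 0.50] / [0.50 × 0.20]
n = 0.4000 / 0.1000 ≈ 4.0000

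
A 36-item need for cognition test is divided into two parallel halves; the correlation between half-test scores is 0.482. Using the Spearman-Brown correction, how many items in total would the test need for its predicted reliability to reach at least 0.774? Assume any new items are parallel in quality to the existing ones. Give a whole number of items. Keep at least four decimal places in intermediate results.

67

Corrected full-test reliability: r_full = 2 × 0.482 / (1 + 0.482) ≈ 0.6505
n = r_tgt(1 − r_full) / [r_full(1 − r_tgt)] = 0.774 × 0.3495 / (0.6505 × 0.226) ≈ 1.8401
Items = 1.8401 × 36 ≈ 66.24 → 67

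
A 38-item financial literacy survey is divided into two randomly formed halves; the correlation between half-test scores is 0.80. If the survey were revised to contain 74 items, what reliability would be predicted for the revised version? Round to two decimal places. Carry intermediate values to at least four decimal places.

First correct the split-half correlation to full-test reliability: r_full = 2 × 0.80 / (1 + 0.80) ≈ 0.8889
Length factor from 38 to 74 items: n = 74/38 = 1.9474
r_new = n·r_full / (1 + (n − 1)·r_full) = 1.7310 / 1.8421 ≈ 0.9397

0.94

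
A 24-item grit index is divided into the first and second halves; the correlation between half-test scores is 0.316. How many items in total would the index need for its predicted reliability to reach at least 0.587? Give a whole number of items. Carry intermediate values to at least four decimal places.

Corrected full-test reliability: r_full = 2 × 0.316 / (1 + 0.316) ≈ 0.4802
n = r_tgt(1 − r_full) / [r_full(1 − r_tgt)] = 0.587 × 0.5198 / (0.4802 × 0.413) ≈ 1.5385
Required items = 1.5385 × 24 = 36.92, so 37 items.

37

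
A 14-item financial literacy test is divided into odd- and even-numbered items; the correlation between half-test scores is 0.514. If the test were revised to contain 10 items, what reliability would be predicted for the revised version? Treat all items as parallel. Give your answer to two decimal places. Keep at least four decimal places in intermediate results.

First correct the split-half correlation to full-test reliability: r_full = 2 × 0.514 / (1 + 0.514) ≈ 0.6790
Length factor from 14 to 10 items: n = 10/14 = 0.7143
r_new = n·r_full / (1 + (n − 1)·r_full) = 0.4850 / 0.8060 ≈ 0.6017

0.60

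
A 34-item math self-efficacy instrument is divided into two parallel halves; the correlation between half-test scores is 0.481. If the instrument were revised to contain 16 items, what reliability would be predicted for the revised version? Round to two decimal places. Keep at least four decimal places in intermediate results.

0.47

First correct the split-half correlation to full-test reliability: r_full = 2 × 0.481 / (1 + 0.481) ≈ 0.6496
Length factor from 34 to 16 items: n = 16/34 = 0.4706
r_new = n·r_full / (1 + (n − 1)·r_full) = 0.3057 / 0.6561 ≈ 0.4659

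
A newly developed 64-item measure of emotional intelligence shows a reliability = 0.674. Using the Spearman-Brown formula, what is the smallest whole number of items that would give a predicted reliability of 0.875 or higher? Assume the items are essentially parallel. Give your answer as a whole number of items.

Invert Spearman-Brown to solve for n:
n = r_target (1 − r_old) / [ r_old (1 − r_target) ]
n = [0.875 × 0.326] / [0.674 × 0.125]
  = 0.285250 / 0.084250 = 3.3858
3.3858 × 64 = 216.69 → 217 items

217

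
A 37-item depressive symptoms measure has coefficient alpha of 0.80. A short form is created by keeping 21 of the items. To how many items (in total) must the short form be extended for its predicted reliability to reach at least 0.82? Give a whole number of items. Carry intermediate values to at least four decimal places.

First, r for the 21-item form: n = 21/37 = 0.5676, so r_21 = 0.5676·0.80/(1 + (0.5676 − 1)·0.80) = 0.6942
Then solve for n' with r_old = 0.6942, r_target = 0.82: n' = 0.82(1 − 0.6942)/[0.6942(1 − 0.82)] = 2.0068
Items = 2.0068 × 21 ≈ 42.14 → 43

43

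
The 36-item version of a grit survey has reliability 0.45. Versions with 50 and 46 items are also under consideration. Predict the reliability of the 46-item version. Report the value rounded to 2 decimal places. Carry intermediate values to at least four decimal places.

The 50-item form is not needed; work directly from the 36-item form with n = 46/36 = 1.2778.
r_{46} = n·r / (1 + (n − 1)·r) = 0.5750 / 1.1250 ≈ 0.5111

0.51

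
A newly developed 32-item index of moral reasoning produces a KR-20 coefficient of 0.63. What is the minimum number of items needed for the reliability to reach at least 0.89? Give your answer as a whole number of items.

153

Rearranging the Spearman-Brown formula for n,
n = r*(1 − r) / [ r (1 − r*) ]
n = 0.89 × (1 − 0.63) / [ 0.63 × (1 − 0.89) ]
n = 0.3293 / 0.0693 ≈ 4.7518
Items needed = n × 32 = 4.7518 × 32 ≈ 152.06 → round up to 153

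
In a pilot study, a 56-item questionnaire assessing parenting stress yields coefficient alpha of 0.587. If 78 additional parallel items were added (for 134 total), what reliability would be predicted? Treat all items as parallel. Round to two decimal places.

Length ratio n = 134/56 = 2.3929
Apply the Spearman-Brown prophecy formula, r' = nr / [1 + (n − 1)r]:
r_new = 2.3929·0.587 / [1 + (2.3929 − 1)·0.587]
     = 1.4046 / 1.8176 = 0.7728

0.77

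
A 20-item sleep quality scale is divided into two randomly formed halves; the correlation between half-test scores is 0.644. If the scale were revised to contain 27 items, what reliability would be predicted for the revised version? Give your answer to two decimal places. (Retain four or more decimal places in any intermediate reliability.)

Spearman-Brown correction (n = 2): r_full = 2·0.644/(1 + 0.644) = 0.7835
Length factor from 20 to 27 items: n = 27/20 = 1.3500
r_new = n·r_full / (1 + (n − 1)·r_full) = 1.0577 / 1.2742 ≈ 0.8301

0.83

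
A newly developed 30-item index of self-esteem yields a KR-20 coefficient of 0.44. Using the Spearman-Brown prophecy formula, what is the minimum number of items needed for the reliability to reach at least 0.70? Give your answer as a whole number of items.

90

Spearman-Brown solved for the length factor n:
n = r*(1 − r) / [ r (1 − r*) ]
n = 0.70 × (1 − 0.44) / [ 0.44 × (1 − 0.70) ]
  = 0.3920 / 0.1320 = 2.9697
Items needed = n × 30 = 2.9697 × 30 ≈ 89.09 → round up to 90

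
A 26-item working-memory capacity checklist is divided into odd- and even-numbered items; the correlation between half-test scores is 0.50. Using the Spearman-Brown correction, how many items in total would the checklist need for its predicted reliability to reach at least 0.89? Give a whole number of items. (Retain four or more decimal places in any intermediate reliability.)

Corrected full-test reliability: r_full = 2 × 0.50 / (1 + 0.50) ≈ 0.6667
Solve Spearman-Brown for n: n = 0.89(1 − 0.6667) / [0.6667(1 − 0.89)] = 4.0448
Items = 4.0448 × 26 ≈ 105.16 → 106

106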